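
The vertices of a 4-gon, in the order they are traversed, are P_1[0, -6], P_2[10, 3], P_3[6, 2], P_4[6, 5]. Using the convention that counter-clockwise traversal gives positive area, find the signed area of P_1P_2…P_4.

22

Apply the shoelace (surveyor's) formula: 2A = Σ (x_i·y_{i+1} − x_{i+1}·y_i), indices taken mod 4.
P_1→P_2: (0)(3) − (10)(-6) = 60
P_2→P_3: (10)(2) − (6)(3) = 2
P_3→P_4: (6)(5) − (6)(2) = 18
P_4→P_1: (6)(-6) − (0)(5) = -36
Σ = 44
Signed area = Σ/2 = 22 (positive ⇒ counter-clockwise traversal).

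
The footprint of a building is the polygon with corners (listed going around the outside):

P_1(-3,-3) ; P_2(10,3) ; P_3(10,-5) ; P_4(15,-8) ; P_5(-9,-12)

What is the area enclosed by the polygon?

162.5

Apply the shoelace (surveyor's) formula: 2A = Σ (x_i·y_{i+1} − x_{i+1}·y_i), indices taken mod 5.
Σ = (21) + (-80) + (-5) + (-252) + (-9) = -325
Area = |Σ|/2 = 162.5.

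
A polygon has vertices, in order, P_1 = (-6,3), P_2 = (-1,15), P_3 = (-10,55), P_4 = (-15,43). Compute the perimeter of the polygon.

108

|P_1P_2| = √((5)² + (12)²) = √169 = 13
|P_2P_3| = √((-9)² + (40)²) = √1681 = 41
|P_3P_4| = √((-5)² + (-12)²) = √169 = 13
|P_4P_1| = √((9)² + (-40)²) = √1681 = 41
Perimeter = 13 + 41 + 13 + 41 = 108.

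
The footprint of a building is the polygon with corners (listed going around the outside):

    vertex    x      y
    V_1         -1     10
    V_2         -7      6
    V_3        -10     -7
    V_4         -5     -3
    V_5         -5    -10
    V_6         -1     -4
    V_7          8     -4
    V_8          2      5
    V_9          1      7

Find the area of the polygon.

161.5

Apply the shoelace (surveyor's) formula: 2A = Σ (x_i·y_{i+1} − x_{i+1}·y_i), indices taken mod 9.
Σ = (64) + (109) + (-5) + (35) + (10) + (36) + (48) + (9) + (17) = 323
Area = |Σ|/2 = 161.5.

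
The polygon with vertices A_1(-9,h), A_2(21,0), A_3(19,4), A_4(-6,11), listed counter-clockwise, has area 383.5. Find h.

The doubled signed area Σ (x_i y_{i+1} − x_{i+1} y_i) is linear in h.
With h=0 it equals 416; the coefficient of h is -27 (from the two edges through A_1).
So -27·h + 416 = 2·383.5 = 767 ⇒ h = -13.

-13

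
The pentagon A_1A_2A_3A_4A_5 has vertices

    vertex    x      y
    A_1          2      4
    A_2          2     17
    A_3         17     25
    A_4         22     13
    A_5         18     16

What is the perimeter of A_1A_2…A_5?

|A_1A_2| = √((0)² + (13)²) = √169 = 13
|A_2A_3| = √((15)² + (8)²) = √289 = 17
|A_3A_4| = √((5)² + (-12)²) = √169 = 13
|A_4A_5| = √((-4)² + (3)²) = √25 = 5
|A_5A_1| = √((-16)² + (-12)²) = √400 = 20
Perimeter = 13 + 17 + 13 + 5 + 20 = 68.

68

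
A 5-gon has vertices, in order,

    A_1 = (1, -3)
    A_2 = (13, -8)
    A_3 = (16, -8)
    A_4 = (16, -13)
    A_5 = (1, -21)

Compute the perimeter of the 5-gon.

|A_1A_2| = √((12)² + (-5)²) = √169 = 13
|A_2A_3| = √((3)² + (0)²) = √9 = 3
|A_3A_4| = √((0)² + (-5)²) = √25 = 5
|A_4A_5| = √((-15)² + (-8)²) = √289 = 17
|A_5A_1| = √((0)² + (18)²) = √324 = 18
Perimeter = 13 + 3 + 5 + 17 + 18 = 56.

56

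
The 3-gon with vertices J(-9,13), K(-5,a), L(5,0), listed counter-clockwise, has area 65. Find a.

0

Write out the shoelace sum; only the two edges meeting at K involve a:
2·Area = [((-9)·a − (-5)·13) + ((-5)·0 − 5·a)] + 65
       = -14·a + 130 = 130
⇒ a = 0.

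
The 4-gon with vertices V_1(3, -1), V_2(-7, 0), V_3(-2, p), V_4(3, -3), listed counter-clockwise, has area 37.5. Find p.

-7

The doubled signed area Σ (x_i y_{i+1} − x_{i+1} y_i) is linear in p.
With p=0 it equals 5; the coefficient of p is -10 (from the two edges through V_3).
So -10·p + 5 = 2·37.5 = 75 ⇒ p = -7.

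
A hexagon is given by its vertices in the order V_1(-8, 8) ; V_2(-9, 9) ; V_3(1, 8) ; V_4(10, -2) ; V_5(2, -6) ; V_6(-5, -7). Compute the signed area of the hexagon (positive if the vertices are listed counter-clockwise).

-179.5

Apply Gauss's area formula: 2A = Σ (x_i·y_{i+1} − x_{i+1}·y_i), indices taken mod 6.
Σ = (0) + (-81) + (-82) + (-56) + (-44) + (-96) = -359
Signed area = Σ/2 = -179.5 (negative ⇒ clockwise traversal).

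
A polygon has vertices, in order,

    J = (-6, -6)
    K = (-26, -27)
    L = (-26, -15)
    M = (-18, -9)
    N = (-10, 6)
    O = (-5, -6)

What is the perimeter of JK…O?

82

|JK| = √((-20)² + (-21)²) = √841 = 29
|KL| = √((0)² + (12)²) = √144 = 12
|LM| = √((8)² + (6)²) = √100 = 10
|MN| = √((8)² + (15)²) = √289 = 17
|NO| = √((5)² + (-12)²) = √169 = 13
|OJ| = √((-1)² + (0)²) = √1 = 1
Perimeter = 29 + 12 + 10 + 17 + 13 + 1 = 82.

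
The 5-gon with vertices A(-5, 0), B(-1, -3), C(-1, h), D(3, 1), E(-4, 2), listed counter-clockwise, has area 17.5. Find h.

-1

The doubled signed area Σ (x_i y_{i+1} − x_{i+1} y_i) is linear in h.
With h=0 it equals 31; the coefficient of h is -4 (from the two edges through C).
So -4·h + 31 = 2·17.5 = 35 ⇒ h = -1.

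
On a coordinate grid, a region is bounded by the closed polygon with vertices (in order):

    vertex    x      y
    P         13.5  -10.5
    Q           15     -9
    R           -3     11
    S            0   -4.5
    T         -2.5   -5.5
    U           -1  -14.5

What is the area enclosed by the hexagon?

206.625

P→Q: (13.5)(-9) − (15)(-10.5) = 36
Q→R: (15)(11) − (-3)(-9) = 138
R→S: (-3)(-4.5) − (0)(11) = 13.5
S→T: (0)(-5.5) − (-2.5)(-4.5) = -11.25
T→U: (-2.5)(-14.5) − (-1)(-5.5) = 30.75
U→P: (-1)(-10.5) − (13.5)(-14.5) = 206.25
Σ = 413.25
Area = |Σ|/2 = 206.625.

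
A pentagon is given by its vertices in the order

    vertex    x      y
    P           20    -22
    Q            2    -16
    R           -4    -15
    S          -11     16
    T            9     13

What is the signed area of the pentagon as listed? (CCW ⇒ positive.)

-672

Apply the surveyor's formula: 2A = Σ (x_i·y_{i+1} − x_{i+1}·y_i), indices taken mod 5.
Σ = (-276) + (-94) + (-229) + (-287) + (-458) = -1344
Signed area = Σ/2 = -672 (negative ⇒ clockwise traversal).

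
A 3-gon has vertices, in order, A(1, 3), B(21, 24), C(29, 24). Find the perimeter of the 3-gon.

72

|AB| = √((20)² + (21)²) = √841 = 29
|BC| = √((8)² + (0)²) = √64 = 8
|CA| = √((-28)² + (-21)²) = √1225 = 35
Perimeter = 29 + 8 + 35 = 72.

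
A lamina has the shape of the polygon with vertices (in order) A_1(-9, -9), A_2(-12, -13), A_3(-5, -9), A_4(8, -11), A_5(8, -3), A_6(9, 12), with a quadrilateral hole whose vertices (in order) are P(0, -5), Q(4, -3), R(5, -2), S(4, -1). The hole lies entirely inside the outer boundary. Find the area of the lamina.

Outer boundary:
Apply the surveyor's formula: 2A = Σ (x_i·y_{i+1} − x_{i+1}·y_i), indices taken mod 6.
A_1→A_2: (-9)(-13) − (-12)(-9) = 9
A_2→A_3: (-12)(-9) − (-5)(-13) = 43
A_3→A_4: (-5)(-11) − (8)(-9) = 127
A_4→A_5: (8)(-3) − (8)(-11) = 64
A_5→A_6: (8)(12) − (9)(-3) = 123
A_6→A_1: (9)(-9) − (-9)(12) = 27
Σ = 393
Area = |Σ|/2 = 196.5.
Hole:
Apply the shoelace formula: 2A = Σ (x_i·y_{i+1} − x_{i+1}·y_i), indices taken mod 4.
P→Q: (0)(-3) − (4)(-5) = 20
Q→R: (4)(-2) − (5)(-3) = 7
R→S: (5)(-1) − (4)(-2) = 3
S→P: (4)(-5) − (0)(-1) = -20
Σ = 10
Area = |Σ|/2 = 5.
Net area = 196.5 − 5 = 191.5.

191.5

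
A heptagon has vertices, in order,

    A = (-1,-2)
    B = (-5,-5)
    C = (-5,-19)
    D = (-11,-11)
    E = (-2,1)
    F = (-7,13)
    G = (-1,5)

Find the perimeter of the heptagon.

|AB| = √((-4)² + (-3)²) = √25 = 5
|BC| = √((0)² + (-14)²) = √196 = 14
|CD| = √((-6)² + (8)²) = √100 = 10
|DE| = √((9)² + (12)²) = √225 = 15
|EF| = √((-5)² + (12)²) = √169 = 13
|FG| = √((6)² + (-8)²) = √100 = 10
|GA| = √((0)² + (-7)²) = √49 = 7
Perimeter = 5 + 14 + 10 + 15 + 13 + 10 + 7 = 74.

74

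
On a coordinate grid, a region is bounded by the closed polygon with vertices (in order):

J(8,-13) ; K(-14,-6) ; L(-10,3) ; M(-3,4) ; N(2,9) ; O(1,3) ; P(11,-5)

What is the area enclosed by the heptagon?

Cross-terms: -230, -102, -31, -35, -3, -38, -103  ⇒  Σ = -542
Area = |Σ|/2 = 271.

271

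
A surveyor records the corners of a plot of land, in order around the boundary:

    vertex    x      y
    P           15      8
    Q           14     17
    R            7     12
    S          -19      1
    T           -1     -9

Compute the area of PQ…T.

363

Σ = (143) + (49) + (235) + (172) + (127) = 726
Area = |Σ|/2 = 363.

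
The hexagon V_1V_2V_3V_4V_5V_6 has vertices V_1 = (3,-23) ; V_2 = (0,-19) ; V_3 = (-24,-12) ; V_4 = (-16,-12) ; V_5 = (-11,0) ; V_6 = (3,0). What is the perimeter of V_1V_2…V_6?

|V_1V_2| = √((-3)² + (4)²) = √25 = 5
|V_2V_3| = √((-24)² + (7)²) = √625 = 25
|V_3V_4| = √((8)² + (0)²) = √64 = 8
|V_4V_5| = √((5)² + (12)²) = √169 = 13
|V_5V_6| = √((14)² + (0)²) = √196 = 14
|V_6V_1| = √((0)² + (-23)²) = √529 = 23
Perimeter = 5 + 25 + 8 + 13 + 14 + 23 = 88.

88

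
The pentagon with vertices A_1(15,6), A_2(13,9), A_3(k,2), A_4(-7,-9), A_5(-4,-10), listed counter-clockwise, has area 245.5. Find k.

-13

Write out the shoelace sum; only the two edges meeting at A_3 involve k:
2·Area = [(13·2 − k·9) + (k·(-9) − (-7)·2)] + 217
       = -18·k + 257 = 491
⇒ k = -13.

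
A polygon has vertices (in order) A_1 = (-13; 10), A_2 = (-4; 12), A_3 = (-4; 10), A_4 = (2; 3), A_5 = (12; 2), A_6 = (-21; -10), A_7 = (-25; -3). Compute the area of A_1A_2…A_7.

Σ = (-116) + (8) + (-32) + (-32) + (-78) + (-187) + (-289) = -726
Area = |Σ|/2 = 363.

363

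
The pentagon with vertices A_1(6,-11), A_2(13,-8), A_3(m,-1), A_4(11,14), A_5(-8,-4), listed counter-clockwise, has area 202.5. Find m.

6

The doubled signed area Σ (x_i y_{i+1} − x_{i+1} y_i) is linear in m.
With m=0 it equals 273; the coefficient of m is 22 (from the two edges through A_3).
So 22·m + 273 = 2·202.5 = 405 ⇒ m = 6.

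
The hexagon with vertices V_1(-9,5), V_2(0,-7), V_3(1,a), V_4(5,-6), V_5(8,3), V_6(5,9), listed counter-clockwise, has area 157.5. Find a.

Write out the shoelace sum; only the two edges meeting at V_3 involve a:
2·Area = [(0·a − 1·(-7)) + (1·(-6) − 5·a)] + 289
       = -5·a + 290 = 315
⇒ a = -5.

-5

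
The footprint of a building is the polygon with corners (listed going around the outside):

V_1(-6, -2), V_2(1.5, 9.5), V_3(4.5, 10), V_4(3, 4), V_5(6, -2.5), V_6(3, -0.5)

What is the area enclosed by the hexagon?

64.875

Apply the shoelace formula: 2A = Σ (x_i·y_{i+1} − x_{i+1}·y_i), indices taken mod 6.
Σ = (-54) + (-27.75) + (-12) + (-31.5) + (4.5) + (-9) = -129.75
Area = |Σ|/2 = 64.875.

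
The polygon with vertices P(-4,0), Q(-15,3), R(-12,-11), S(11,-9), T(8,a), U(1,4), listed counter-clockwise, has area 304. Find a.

Write out the shoelace sum; only the two edges meeting at T involve a:
2·Area = [(11·a − 8·(-9)) + (8·4 − 1·a)] + 434
       = 10·a + 538 = 608
⇒ a = 7.

7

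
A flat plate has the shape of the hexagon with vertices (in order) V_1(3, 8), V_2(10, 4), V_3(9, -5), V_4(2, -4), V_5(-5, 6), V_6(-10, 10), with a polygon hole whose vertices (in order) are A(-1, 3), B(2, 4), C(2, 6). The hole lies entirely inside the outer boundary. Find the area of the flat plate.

Outer boundary:
Apply the shoelace formula: 2A = Σ (x_i·y_{i+1} − x_{i+1}·y_i), indices taken mod 6.
V_1→V_2: (3)(4) − (10)(8) = -68
V_2→V_3: (10)(-5) − (9)(4) = -86
V_3→V_4: (9)(-4) − (2)(-5) = -26
V_4→V_5: (2)(6) − (-5)(-4) = -8
V_5→V_6: (-5)(10) − (-10)(6) = 10
V_6→V_1: (-10)(8) − (3)(10) = -110
Σ = -288
Area = |Σ|/2 = 144.
Hole:
Apply the shoelace (surveyor's) formula: 2A = Σ (x_i·y_{i+1} − x_{i+1}·y_i), indices taken mod 3.
A→B: (-1)(4) − (2)(3) = -10
B→C: (2)(6) − (2)(4) = 4
C→A: (2)(3) − (-1)(6) = 12
Σ = 6
Area = |Σ|/2 = 3.
Net area = 144 − 3 = 141.

141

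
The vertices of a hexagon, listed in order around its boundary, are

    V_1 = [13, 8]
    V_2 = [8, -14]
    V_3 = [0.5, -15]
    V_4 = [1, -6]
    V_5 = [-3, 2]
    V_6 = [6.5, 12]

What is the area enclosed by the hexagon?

Apply the shoelace (surveyor's) formula: 2A = Σ (x_i·y_{i+1} − x_{i+1}·y_i), indices taken mod 6.
V_1→V_2: (13)(-14) − (8)(8) = -246
V_2→V_3: (8)(-15) − (0.5)(-14) = -113
V_3→V_4: (0.5)(-6) − (1)(-15) = 12
V_4→V_5: (1)(2) − (-3)(-6) = -16
V_5→V_6: (-3)(12) − (6.5)(2) = -49
V_6→V_1: (6.5)(8) − (13)(12) = -104
Σ = -516
Area = |Σ|/2 = 258.

258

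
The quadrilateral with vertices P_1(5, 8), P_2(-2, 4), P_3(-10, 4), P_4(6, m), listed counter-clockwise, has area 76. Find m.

-4

Write out the shoelace sum; only the two edges meeting at P_4 involve m:
2·Area = [((-10)·m − 6·4) + (6·8 − 5·m)] + 68
       = -15·m + 92 = 152
⇒ m = -4.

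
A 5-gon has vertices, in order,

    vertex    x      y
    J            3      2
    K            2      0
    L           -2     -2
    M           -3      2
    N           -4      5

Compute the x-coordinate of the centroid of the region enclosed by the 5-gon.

-17/24

Apply the shoelace formula. First the cross-terms c_i = x_i·y_{i+1} − x_{i+1}·y_i:
  -4, -4, -10, -7, -23  ⇒  2A = -48, A = -24.
Then Σ (x_i + x_{i+1})·c_i = 102, so x̄ = 102 / (6·(-24)) = -17/24.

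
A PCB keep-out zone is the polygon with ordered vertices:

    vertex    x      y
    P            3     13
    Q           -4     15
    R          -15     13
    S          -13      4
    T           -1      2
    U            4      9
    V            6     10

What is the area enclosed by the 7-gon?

Apply the shoelace formula: 2A = Σ (x_i·y_{i+1} − x_{i+1}·y_i), indices taken mod 7.
Σ = (97) + (173) + (109) + (-22) + (-17) + (-14) + (48) = 374
Area = |Σ|/2 = 187.

187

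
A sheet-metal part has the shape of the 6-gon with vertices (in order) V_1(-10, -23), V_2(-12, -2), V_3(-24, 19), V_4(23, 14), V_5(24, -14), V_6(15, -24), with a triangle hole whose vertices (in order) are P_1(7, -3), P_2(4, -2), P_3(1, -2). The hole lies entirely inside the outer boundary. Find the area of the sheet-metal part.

1455.5

Outer boundary:
Apply Gauss's area formula: 2A = Σ (x_i·y_{i+1} − x_{i+1}·y_i), indices taken mod 6.
Σ = (-256) + (-276) + (-773) + (-658) + (-366) + (-585) = -2914
Area = |Σ|/2 = 1457.
Hole:
Cross-terms: -2, -6, 11  ⇒  Σ = 3
Area = |Σ|/2 = 1.5.
Net area = 1457 − 1.5 = 1455.5.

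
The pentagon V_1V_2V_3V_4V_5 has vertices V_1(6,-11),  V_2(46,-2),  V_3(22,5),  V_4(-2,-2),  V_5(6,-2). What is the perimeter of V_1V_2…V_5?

|V_1V_2| = √((40)² + (9)²) = √1681 = 41
|V_2V_3| = √((-24)² + (7)²) = √625 = 25
|V_3V_4| = √((-24)² + (-7)²) = √625 = 25
|V_4V_5| = √((8)² + (0)²) = √64 = 8
|V_5V_1| = √((0)² + (-9)²) = √81 = 9
Perimeter = 41 + 25 + 25 + 8 + 9 = 108.

108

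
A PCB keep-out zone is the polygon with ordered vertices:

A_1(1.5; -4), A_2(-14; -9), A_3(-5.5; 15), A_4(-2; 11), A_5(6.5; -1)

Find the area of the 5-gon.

226.75

Apply the surveyor's formula: 2A = Σ (x_i·y_{i+1} − x_{i+1}·y_i), indices taken mod 5.
Cross-terms: -69.5, -259.5, -30.5, -69.5, -24.5  ⇒  Σ = -453.5
Area = |Σ|/2 = 226.75.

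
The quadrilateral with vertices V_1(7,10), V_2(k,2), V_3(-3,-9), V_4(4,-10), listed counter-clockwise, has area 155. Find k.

-6

Write out the shoelace sum; only the two edges meeting at V_2 involve k:
2·Area = [(7·2 − k·10) + (k·(-9) − (-3)·2)] + 176
       = -19·k + 196 = 310
⇒ k = -6.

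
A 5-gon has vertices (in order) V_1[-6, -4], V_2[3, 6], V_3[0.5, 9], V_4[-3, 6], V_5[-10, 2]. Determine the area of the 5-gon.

Σ = (-24) + (24) + (30) + (54) + (52) = 136
Area = |Σ|/2 = 68.

68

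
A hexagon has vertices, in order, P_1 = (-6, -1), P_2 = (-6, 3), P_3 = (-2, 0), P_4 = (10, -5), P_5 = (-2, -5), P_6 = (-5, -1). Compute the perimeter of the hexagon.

|P_1P_2| = √((0)² + (4)²) = √16 = 4
|P_2P_3| = √((4)² + (-3)²) = √25 = 5
|P_3P_4| = √((12)² + (-5)²) = √169 = 13
|P_4P_5| = √((-12)² + (0)²) = √144 = 12
|P_5P_6| = √((-3)² + (4)²) = √25 = 5
|P_6P_1| = √((-1)² + (0)²) = √1 = 1
Perimeter = 4 + 5 + 13 + 12 + 5 + 1 = 40.

40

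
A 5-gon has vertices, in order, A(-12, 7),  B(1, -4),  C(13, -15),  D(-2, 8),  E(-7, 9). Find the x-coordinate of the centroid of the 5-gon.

Apply the surveyor's formula. First the cross-terms c_i = x_i·y_{i+1} − x_{i+1}·y_i:
  41, 37, 74, 38, 59  ⇒  2A = 249, A = 124.5.
Then Σ (x_i + x_{i+1})·c_i = -582, so x̄ = -582 / (6·124.5) = -194/249.

-194/249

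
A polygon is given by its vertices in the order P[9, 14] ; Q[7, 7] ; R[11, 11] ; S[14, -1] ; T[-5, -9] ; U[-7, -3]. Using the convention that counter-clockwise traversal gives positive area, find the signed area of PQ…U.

Σ = (-35) + (0) + (-165) + (-131) + (-48) + (-71) = -450
Signed area = Σ/2 = -225 (negative ⇒ clockwise traversal).

-225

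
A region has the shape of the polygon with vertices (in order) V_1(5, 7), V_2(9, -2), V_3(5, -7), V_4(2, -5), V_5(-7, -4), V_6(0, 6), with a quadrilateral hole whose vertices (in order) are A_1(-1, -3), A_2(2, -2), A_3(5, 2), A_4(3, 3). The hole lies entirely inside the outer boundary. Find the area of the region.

113.5

Outer boundary:
Apply Gauss's area formula: 2A = Σ (x_i·y_{i+1} − x_{i+1}·y_i), indices taken mod 6.
Cross-terms: -73, -53, -11, -43, -42, -30  ⇒  Σ = -252
Area = |Σ|/2 = 126.
Hole:
A_1→A_2: (-1)(-2) − (2)(-3) = 8
A_2→A_3: (2)(2) − (5)(-2) = 14
A_3→A_4: (5)(3) − (3)(2) = 9
A_4→A_1: (3)(-3) − (-1)(3) = -6
Σ = 25
Area = |Σ|/2 = 12.5.
Net area = 126 − 12.5 = 113.5.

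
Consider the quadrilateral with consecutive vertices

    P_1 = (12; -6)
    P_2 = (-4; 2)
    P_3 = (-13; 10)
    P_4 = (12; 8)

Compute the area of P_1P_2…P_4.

Apply the shoelace formula: 2A = Σ (x_i·y_{i+1} − x_{i+1}·y_i), indices taken mod 4.
Σ = (0) + (-14) + (-224) + (-168) = -406
Area = |Σ|/2 = 203.

203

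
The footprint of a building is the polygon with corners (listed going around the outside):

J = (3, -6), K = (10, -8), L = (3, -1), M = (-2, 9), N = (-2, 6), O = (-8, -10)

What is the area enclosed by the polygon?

113.5

Apply Gauss's area formula: 2A = Σ (x_i·y_{i+1} − x_{i+1}·y_i), indices taken mod 6.
J→K: (3)(-8) − (10)(-6) = 36
K→L: (10)(-1) − (3)(-8) = 14
L→M: (3)(9) − (-2)(-1) = 25
M→N: (-2)(6) − (-2)(9) = 6
N→O: (-2)(-10) − (-8)(6) = 68
O→J: (-8)(-6) − (3)(-10) = 78
Σ = 227
Area = |Σ|/2 = 113.5.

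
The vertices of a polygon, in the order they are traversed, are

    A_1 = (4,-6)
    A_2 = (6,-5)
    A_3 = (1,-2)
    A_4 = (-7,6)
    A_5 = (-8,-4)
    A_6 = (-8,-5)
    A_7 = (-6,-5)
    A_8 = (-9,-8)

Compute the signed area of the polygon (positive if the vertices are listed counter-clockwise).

Apply the shoelace formula: 2A = Σ (x_i·y_{i+1} − x_{i+1}·y_i), indices taken mod 8.
A_1→A_2: (4)(-5) − (6)(-6) = 16
A_2→A_3: (6)(-2) − (1)(-5) = -7
A_3→A_4: (1)(6) − (-7)(-2) = -8
A_4→A_5: (-7)(-4) − (-8)(6) = 76
A_5→A_6: (-8)(-5) − (-8)(-4) = 8
A_6→A_7: (-8)(-5) − (-6)(-5) = 10
A_7→A_8: (-6)(-8) − (-9)(-5) = 3
A_8→A_1: (-9)(-6) − (4)(-8) = 86
Σ = 184
Signed area = Σ/2 = 92 (positive ⇒ counter-clockwise traversal).

92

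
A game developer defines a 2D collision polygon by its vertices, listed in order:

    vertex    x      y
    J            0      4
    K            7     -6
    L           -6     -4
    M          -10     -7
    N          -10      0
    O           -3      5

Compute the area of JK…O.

111

Apply the surveyor's formula: 2A = Σ (x_i·y_{i+1} − x_{i+1}·y_i), indices taken mod 6.
Σ = (-28) + (-64) + (2) + (-70) + (-50) + (-12) = -222
Area = |Σ|/2 = 111.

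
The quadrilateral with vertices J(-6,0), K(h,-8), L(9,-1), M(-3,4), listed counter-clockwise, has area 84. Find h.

9

Write out the shoelace sum; only the two edges meeting at K involve h:
2·Area = [((-6)·(-8) − h·0) + (h·(-1) − 9·(-8))] + 57
       = -1·h + 177 = 168
⇒ h = 9.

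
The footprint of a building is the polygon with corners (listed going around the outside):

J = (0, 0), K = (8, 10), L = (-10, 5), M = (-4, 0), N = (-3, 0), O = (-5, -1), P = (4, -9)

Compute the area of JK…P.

106

Apply the shoelace (surveyor's) formula: 2A = Σ (x_i·y_{i+1} − x_{i+1}·y_i), indices taken mod 7.
Σ = (0) + (140) + (20) + (0) + (3) + (49) + (0) = 212
Area = |Σ|/2 = 106.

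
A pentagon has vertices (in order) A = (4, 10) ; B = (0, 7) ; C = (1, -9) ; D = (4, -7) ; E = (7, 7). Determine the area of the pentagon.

Σ = (28) + (-7) + (29) + (77) + (42) = 169
Area = |Σ|/2 = 84.5.

84.5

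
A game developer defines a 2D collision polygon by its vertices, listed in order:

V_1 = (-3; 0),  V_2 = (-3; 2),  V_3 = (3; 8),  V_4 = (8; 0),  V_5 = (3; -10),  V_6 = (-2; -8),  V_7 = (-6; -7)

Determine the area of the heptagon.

Apply Gauss's area formula: 2A = Σ (x_i·y_{i+1} − x_{i+1}·y_i), indices taken mod 7.
Σ = (-6) + (-30) + (-64) + (-80) + (-44) + (-34) + (-21) = -279
Area = |Σ|/2 = 139.5.

139.5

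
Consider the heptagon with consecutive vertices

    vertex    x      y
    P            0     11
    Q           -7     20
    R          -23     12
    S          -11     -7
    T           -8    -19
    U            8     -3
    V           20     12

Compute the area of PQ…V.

Apply the shoelace (surveyor's) formula: 2A = Σ (x_i·y_{i+1} − x_{i+1}·y_i), indices taken mod 7.
Σ = (77) + (376) + (293) + (153) + (176) + (156) + (220) = 1451
Area = |Σ|/2 = 725.5.

725.5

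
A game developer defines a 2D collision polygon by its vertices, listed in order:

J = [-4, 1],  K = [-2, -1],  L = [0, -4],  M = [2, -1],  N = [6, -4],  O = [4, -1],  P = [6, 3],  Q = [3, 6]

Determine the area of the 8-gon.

51

Σ = (6) + (8) + (8) + (-2) + (10) + (18) + (27) + (27) = 102
Area = |Σ|/2 = 51.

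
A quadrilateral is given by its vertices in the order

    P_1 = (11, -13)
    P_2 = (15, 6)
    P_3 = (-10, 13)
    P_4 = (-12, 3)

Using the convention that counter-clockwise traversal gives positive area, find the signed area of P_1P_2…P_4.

382.5

Apply the shoelace (surveyor's) formula: 2A = Σ (x_i·y_{i+1} − x_{i+1}·y_i), indices taken mod 4.
P_1→P_2: (11)(6) − (15)(-13) = 261
P_2→P_3: (15)(13) − (-10)(6) = 255
P_3→P_4: (-10)(3) − (-12)(13) = 126
P_4→P_1: (-12)(-13) − (11)(3) = 123
Σ = 765
Signed area = Σ/2 = 382.5 (positive ⇒ counter-clockwise traversal).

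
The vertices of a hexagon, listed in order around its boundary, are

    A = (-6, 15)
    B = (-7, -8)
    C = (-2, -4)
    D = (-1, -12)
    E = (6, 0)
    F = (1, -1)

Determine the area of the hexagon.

130

Apply the shoelace formula: 2A = Σ (x_i·y_{i+1} − x_{i+1}·y_i), indices taken mod 6.
Σ = (153) + (12) + (20) + (72) + (-6) + (9) = 260
Area = |Σ|/2 = 130.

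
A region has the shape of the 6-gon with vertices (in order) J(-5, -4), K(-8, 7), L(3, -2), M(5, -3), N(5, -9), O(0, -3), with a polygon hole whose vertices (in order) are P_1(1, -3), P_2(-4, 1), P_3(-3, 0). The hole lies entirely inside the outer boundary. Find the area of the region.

Outer boundary:
Apply Gauss's area formula: 2A = Σ (x_i·y_{i+1} − x_{i+1}·y_i), indices taken mod 6.
Σ = (-67) + (-5) + (1) + (-30) + (-15) + (-15) = -131
Area = |Σ|/2 = 65.5.
Hole:
Σ = (-11) + (3) + (9) = 1
Area = |Σ|/2 = 0.5.
Net area = 65.5 − 0.5 = 65.

65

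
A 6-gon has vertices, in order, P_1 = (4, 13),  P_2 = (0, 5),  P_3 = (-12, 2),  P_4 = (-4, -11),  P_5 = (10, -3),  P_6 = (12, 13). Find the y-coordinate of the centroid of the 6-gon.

32/27

Apply the shoelace formula. First the cross-terms c_i = x_i·y_{i+1} − x_{i+1}·y_i:
  20, 60, 140, 122, 166, 104  ⇒  2A = 612, A = 306.
Then Σ (y_i + y_{i+1})·c_i = 2176, so ȳ = 2176 / (6·306) = 32/27.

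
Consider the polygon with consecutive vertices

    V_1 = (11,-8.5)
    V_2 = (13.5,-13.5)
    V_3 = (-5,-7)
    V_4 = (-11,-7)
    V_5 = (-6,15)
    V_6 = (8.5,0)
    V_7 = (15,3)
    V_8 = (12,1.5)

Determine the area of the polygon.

339.375

Apply the surveyor's formula: 2A = Σ (x_i·y_{i+1} − x_{i+1}·y_i), indices taken mod 8.
V_1→V_2: (11)(-13.5) − (13.5)(-8.5) = -33.75
V_2→V_3: (13.5)(-7) − (-5)(-13.5) = -162
V_3→V_4: (-5)(-7) − (-11)(-7) = -42
V_4→V_5: (-11)(15) − (-6)(-7) = -207
V_5→V_6: (-6)(0) − (8.5)(15) = -127.5
V_6→V_7: (8.5)(3) − (15)(0) = 25.5
V_7→V_8: (15)(1.5) − (12)(3) = -13.5
V_8→V_1: (12)(-8.5) − (11)(1.5) = -118.5
Σ = -678.75
Area = |Σ|/2 = 339.375.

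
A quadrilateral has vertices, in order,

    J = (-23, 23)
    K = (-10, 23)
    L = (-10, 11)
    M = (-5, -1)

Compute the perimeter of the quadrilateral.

|JK| = √((13)² + (0)²) = √169 = 13
|KL| = √((0)² + (-12)²) = √144 = 12
|LM| = √((5)² + (-12)²) = √169 = 13
|MJ| = √((-18)² + (24)²) = √900 = 30
Perimeter = 13 + 12 + 13 + 30 = 68.

68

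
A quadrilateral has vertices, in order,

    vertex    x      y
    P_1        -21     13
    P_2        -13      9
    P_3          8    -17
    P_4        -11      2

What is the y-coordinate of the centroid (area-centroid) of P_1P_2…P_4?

194/143

Apply the shoelace formula. First the cross-terms c_i = x_i·y_{i+1} − x_{i+1}·y_i:
  -20, 149, -171, -101  ⇒  2A = -143, A = -71.5.
Then Σ (y_i + y_{i+1})·c_i = -582, so ȳ = -582 / (6·(-71.5)) = 194/143.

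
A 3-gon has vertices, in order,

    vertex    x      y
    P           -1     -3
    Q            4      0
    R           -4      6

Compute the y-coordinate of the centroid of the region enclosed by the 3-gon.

Apply Gauss's area formula. First the cross-terms c_i = x_i·y_{i+1} − x_{i+1}·y_i:
  12, 24, 18  ⇒  2A = 54, A = 27.
Then Σ (y_i + y_{i+1})·c_i = 162, so ȳ = 162 / (6·27) = 1.

1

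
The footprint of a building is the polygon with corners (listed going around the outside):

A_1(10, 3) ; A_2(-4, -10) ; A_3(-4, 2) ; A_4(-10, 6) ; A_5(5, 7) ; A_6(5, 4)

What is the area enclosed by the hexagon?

140

Apply Gauss's area formula: 2A = Σ (x_i·y_{i+1} − x_{i+1}·y_i), indices taken mod 6.
Σ = (-88) + (-48) + (-4) + (-100) + (-15) + (-25) = -280
Area = |Σ|/2 = 140.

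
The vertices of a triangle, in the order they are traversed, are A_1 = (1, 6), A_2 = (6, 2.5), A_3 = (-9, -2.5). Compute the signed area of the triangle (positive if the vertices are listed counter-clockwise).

Σ = (-33.5) + (7.5) + (-51.5) = -77.5
Signed area = Σ/2 = -38.75 (negative ⇒ clockwise traversal).

-38.75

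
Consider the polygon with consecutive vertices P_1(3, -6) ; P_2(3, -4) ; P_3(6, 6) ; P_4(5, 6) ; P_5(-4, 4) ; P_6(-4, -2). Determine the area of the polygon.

76

Apply the shoelace formula: 2A = Σ (x_i·y_{i+1} − x_{i+1}·y_i), indices taken mod 6.
Σ = (6) + (42) + (6) + (44) + (24) + (30) = 152
Area = |Σ|/2 = 76.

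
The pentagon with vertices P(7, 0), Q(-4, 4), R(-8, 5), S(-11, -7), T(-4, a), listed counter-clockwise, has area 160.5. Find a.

-11

Write out the shoelace sum; only the two edges meeting at T involve a:
2·Area = [((-11)·a − (-4)·(-7)) + ((-4)·0 − 7·a)] + 151
       = -18·a + 123 = 321
⇒ a = -11.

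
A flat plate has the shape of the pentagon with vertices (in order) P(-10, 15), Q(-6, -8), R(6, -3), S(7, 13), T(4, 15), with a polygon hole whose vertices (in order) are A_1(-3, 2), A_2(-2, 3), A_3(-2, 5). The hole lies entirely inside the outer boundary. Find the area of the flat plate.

298

Outer boundary:
P→Q: (-10)(-8) − (-6)(15) = 170
Q→R: (-6)(-3) − (6)(-8) = 66
R→S: (6)(13) − (7)(-3) = 99
S→T: (7)(15) − (4)(13) = 53
T→P: (4)(15) − (-10)(15) = 210
Σ = 598
Area = |Σ|/2 = 299.
Hole:
Apply the surveyor's formula: 2A = Σ (x_i·y_{i+1} − x_{i+1}·y_i), indices taken mod 3.
Σ = (-5) + (-4) + (11) = 2
Area = |Σ|/2 = 1.
Net area = 299 − 1 = 298.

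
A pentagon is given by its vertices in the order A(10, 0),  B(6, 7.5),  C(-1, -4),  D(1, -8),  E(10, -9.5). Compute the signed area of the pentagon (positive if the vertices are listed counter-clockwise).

118

Apply the shoelace (surveyor's) formula: 2A = Σ (x_i·y_{i+1} − x_{i+1}·y_i), indices taken mod 5.
Cross-terms: 75, -16.5, 12, 70.5, 95  ⇒  Σ = 236
Signed area = Σ/2 = 118 (positive ⇒ counter-clockwise traversal).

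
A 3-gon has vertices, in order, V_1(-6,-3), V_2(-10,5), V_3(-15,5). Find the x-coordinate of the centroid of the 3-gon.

Apply the shoelace (surveyor's) formula. First the cross-terms c_i = x_i·y_{i+1} − x_{i+1}·y_i:
  -60, 25, 75  ⇒  2A = 40, A = 20.
Then Σ (x_i + x_{i+1})·c_i = -1240, so x̄ = -1240 / (6·20) = -31/3.

-31/3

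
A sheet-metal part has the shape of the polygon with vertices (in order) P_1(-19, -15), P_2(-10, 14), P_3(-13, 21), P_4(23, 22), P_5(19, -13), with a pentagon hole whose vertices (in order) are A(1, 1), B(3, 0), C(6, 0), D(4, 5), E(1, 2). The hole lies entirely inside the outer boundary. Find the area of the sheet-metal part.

1216.5

Outer boundary:
P_1→P_2: (-19)(14) − (-10)(-15) = -416
P_2→P_3: (-10)(21) − (-13)(14) = -28
P_3→P_4: (-13)(22) − (23)(21) = -769
P_4→P_5: (23)(-13) − (19)(22) = -717
P_5→P_1: (19)(-15) − (-19)(-13) = -532
Σ = -2462
Area = |Σ|/2 = 1231.
Hole:
Apply the surveyor's formula: 2A = Σ (x_i·y_{i+1} − x_{i+1}·y_i), indices taken mod 5.
A→B: (1)(0) − (3)(1) = -3
B→C: (3)(0) − (6)(0) = 0
C→D: (6)(5) − (4)(0) = 30
D→E: (4)(2) − (1)(5) = 3
E→A: (1)(1) − (1)(2) = -1
Σ = 29
Area = |Σ|/2 = 14.5.
Net area = 1231 − 14.5 = 1216.5.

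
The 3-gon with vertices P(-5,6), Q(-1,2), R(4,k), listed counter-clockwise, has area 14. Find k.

The doubled signed area Σ (x_i y_{i+1} − x_{i+1} y_i) is linear in k.
With k=0 it equals 12; the coefficient of k is 4 (from the two edges through R).
So 4·k + 12 = 2·14 = 28 ⇒ k = 4.

4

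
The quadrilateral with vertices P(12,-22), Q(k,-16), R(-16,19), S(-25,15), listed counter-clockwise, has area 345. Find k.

13

Write out the shoelace sum; only the two edges meeting at Q involve k:
2·Area = [(12·(-16) − k·(-22)) + (k·19 − (-16)·(-16))] + 605
       = 41·k + 157 = 690
⇒ k = 13.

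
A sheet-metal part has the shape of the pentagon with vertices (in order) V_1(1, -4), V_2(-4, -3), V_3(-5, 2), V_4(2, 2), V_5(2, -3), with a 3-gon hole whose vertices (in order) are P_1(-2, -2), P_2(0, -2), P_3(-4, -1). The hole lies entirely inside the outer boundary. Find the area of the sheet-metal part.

Outer boundary:
Σ = (-19) + (-23) + (-14) + (-10) + (-5) = -71
Area = |Σ|/2 = 35.5.
Hole:
Σ = (4) + (-8) + (6) = 2
Area = |Σ|/2 = 1.
Net area = 35.5 − 1 = 34.5.

34.5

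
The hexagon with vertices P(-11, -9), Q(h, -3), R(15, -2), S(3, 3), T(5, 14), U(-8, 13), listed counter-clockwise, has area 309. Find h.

Write out the shoelace sum; only the two edges meeting at Q involve h:
2·Area = [((-11)·(-3) − h·(-9)) + (h·(-2) − 15·(-3))] + 470
       = 7·h + 548 = 618
⇒ h = 10.

10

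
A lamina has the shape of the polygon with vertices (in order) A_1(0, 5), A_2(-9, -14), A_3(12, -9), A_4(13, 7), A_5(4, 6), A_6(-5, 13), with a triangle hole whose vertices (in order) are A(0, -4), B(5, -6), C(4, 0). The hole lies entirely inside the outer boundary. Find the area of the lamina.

Outer boundary:
A_1→A_2: (0)(-14) − (-9)(5) = 45
A_2→A_3: (-9)(-9) − (12)(-14) = 249
A_3→A_4: (12)(7) − (13)(-9) = 201
A_4→A_5: (13)(6) − (4)(7) = 50
A_5→A_6: (4)(13) − (-5)(6) = 82
A_6→A_1: (-5)(5) − (0)(13) = -25
Σ = 602
Area = |Σ|/2 = 301.
Hole:
Apply the shoelace (surveyor's) formula: 2A = Σ (x_i·y_{i+1} − x_{i+1}·y_i), indices taken mod 3.
Cross-terms: 20, 24, -16  ⇒  Σ = 28
Area = |Σ|/2 = 14.
Net area = 301 − 14 = 287.

287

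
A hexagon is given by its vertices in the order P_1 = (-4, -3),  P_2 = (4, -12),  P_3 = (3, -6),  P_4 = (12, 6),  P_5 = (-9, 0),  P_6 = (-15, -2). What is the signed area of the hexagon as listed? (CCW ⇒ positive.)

135.5

Apply the shoelace (surveyor's) formula: 2A = Σ (x_i·y_{i+1} − x_{i+1}·y_i), indices taken mod 6.
Σ = (60) + (12) + (90) + (54) + (18) + (37) = 271
Signed area = Σ/2 = 135.5 (positive ⇒ counter-clockwise traversal).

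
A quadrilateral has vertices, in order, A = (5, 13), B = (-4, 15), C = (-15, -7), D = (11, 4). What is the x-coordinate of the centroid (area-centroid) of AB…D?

-139/78

Apply the shoelace formula. First the cross-terms c_i = x_i·y_{i+1} − x_{i+1}·y_i:
  127, 253, 17, 123  ⇒  2A = 520, A = 260.
Then Σ (x_i + x_{i+1})·c_i = -2780, so x̄ = -2780 / (6·260) = -139/78.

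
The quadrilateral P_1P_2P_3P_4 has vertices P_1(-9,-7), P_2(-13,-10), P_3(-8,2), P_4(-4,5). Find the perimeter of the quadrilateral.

|P_1P_2| = √((-4)² + (-3)²) = √25 = 5
|P_2P_3| = √((5)² + (12)²) = √169 = 13
|P_3P_4| = √((4)² + (3)²) = √25 = 5
|P_4P_1| = √((-5)² + (-12)²) = √169 = 13
Perimeter = 5 + 13 + 5 + 13 = 36.

36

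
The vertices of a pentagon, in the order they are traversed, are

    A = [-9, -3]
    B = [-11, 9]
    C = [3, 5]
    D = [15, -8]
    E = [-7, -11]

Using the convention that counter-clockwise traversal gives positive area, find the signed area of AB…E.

Σ = (-114) + (-82) + (-99) + (-221) + (-78) = -594
Signed area = Σ/2 = -297 (negative ⇒ clockwise traversal).

-297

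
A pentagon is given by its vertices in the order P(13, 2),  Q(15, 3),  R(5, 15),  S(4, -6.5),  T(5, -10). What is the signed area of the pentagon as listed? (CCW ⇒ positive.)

129.5

Apply the surveyor's formula: 2A = Σ (x_i·y_{i+1} − x_{i+1}·y_i), indices taken mod 5.
Cross-terms: 9, 210, -92.5, -7.5, 140  ⇒  Σ = 259
Signed area = Σ/2 = 129.5 (positive ⇒ counter-clockwise traversal).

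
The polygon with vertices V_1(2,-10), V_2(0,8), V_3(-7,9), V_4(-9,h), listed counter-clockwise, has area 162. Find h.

-9

Write out the shoelace sum; only the two edges meeting at V_4 involve h:
2·Area = [((-7)·h − (-9)·9) + ((-9)·(-10) − 2·h)] + 72
       = -9·h + 243 = 324
⇒ h = -9.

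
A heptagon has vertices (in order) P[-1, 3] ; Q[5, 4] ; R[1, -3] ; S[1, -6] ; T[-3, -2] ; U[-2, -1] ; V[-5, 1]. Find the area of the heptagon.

Apply the shoelace (surveyor's) formula: 2A = Σ (x_i·y_{i+1} − x_{i+1}·y_i), indices taken mod 7.
Cross-terms: -19, -19, -3, -20, -1, -7, -14  ⇒  Σ = -83
Area = |Σ|/2 = 41.5.

41.5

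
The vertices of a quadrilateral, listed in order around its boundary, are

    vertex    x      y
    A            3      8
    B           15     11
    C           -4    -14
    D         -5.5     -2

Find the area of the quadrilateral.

180

Apply Gauss's area formula: 2A = Σ (x_i·y_{i+1} − x_{i+1}·y_i), indices taken mod 4.
A→B: (3)(11) − (15)(8) = -87
B→C: (15)(-14) − (-4)(11) = -166
C→D: (-4)(-2) − (-5.5)(-14) = -69
D→A: (-5.5)(8) − (3)(-2) = -38
Σ = -360
Area = |Σ|/2 = 180.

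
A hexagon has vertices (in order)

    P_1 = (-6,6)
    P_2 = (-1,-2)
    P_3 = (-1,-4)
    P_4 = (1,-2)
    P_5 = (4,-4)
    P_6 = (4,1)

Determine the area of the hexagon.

40

Apply the shoelace formula: 2A = Σ (x_i·y_{i+1} − x_{i+1}·y_i), indices taken mod 6.
Cross-terms: 18, 2, 6, 4, 20, 30  ⇒  Σ = 80
Area = |Σ|/2 = 40.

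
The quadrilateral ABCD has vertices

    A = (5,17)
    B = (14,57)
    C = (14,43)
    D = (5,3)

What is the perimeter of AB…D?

|AB| = √((9)² + (40)²) = √1681 = 41
|BC| = √((0)² + (-14)²) = √196 = 14
|CD| = √((-9)² + (-40)²) = √1681 = 41
|DA| = √((0)² + (14)²) = √196 = 14
Perimeter = 41 + 14 + 41 + 14 = 110.

110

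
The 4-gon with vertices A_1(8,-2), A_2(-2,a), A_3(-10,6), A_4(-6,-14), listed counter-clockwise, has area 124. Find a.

The doubled signed area Σ (x_i y_{i+1} − x_{i+1} y_i) is linear in a.
With a=0 it equals 284; the coefficient of a is 18 (from the two edges through A_2).
So 18·a + 284 = 2·124 = 248 ⇒ a = -2.

-2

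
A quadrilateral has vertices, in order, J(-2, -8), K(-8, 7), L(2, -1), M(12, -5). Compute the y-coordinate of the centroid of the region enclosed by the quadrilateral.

-352/141

Apply the surveyor's formula. First the cross-terms c_i = x_i·y_{i+1} − x_{i+1}·y_i:
  -78, -6, 2, -106  ⇒  2A = -188, A = -94.
Then Σ (y_i + y_{i+1})·c_i = 1408, so ȳ = 1408 / (6·(-94)) = -352/141.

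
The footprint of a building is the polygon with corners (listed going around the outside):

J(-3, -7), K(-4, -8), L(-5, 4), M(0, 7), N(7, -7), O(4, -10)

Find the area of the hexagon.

Apply the shoelace formula: 2A = Σ (x_i·y_{i+1} − x_{i+1}·y_i), indices taken mod 6.
J→K: (-3)(-8) − (-4)(-7) = -4
K→L: (-4)(4) − (-5)(-8) = -56
L→M: (-5)(7) − (0)(4) = -35
M→N: (0)(-7) − (7)(7) = -49
N→O: (7)(-10) − (4)(-7) = -42
O→J: (4)(-7) − (-3)(-10) = -58
Σ = -244
Area = |Σ|/2 = 122.

122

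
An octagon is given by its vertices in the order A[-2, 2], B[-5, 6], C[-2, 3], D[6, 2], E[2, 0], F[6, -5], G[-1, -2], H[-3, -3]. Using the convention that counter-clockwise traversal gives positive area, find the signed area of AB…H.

-36.5

Apply the surveyor's formula: 2A = Σ (x_i·y_{i+1} − x_{i+1}·y_i), indices taken mod 8.
A→B: (-2)(6) − (-5)(2) = -2
B→C: (-5)(3) − (-2)(6) = -3
C→D: (-2)(2) − (6)(3) = -22
D→E: (6)(0) − (2)(2) = -4
E→F: (2)(-5) − (6)(0) = -10
F→G: (6)(-2) − (-1)(-5) = -17
G→H: (-1)(-3) − (-3)(-2) = -3
H→A: (-3)(2) − (-2)(-3) = -12
Σ = -73
Signed area = Σ/2 = -36.5 (negative ⇒ clockwise traversal).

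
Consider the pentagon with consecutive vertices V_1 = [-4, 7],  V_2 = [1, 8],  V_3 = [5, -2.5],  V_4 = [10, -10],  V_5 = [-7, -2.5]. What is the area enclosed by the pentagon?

Cross-terms: -39, -42.5, -25, -95, -59  ⇒  Σ = -260.5
Area = |Σ|/2 = 130.25.

130.25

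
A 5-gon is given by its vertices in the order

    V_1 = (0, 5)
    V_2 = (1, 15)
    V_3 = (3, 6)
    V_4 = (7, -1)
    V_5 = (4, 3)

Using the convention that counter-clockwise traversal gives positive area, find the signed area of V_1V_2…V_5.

-22

Apply the surveyor's formula: 2A = Σ (x_i·y_{i+1} − x_{i+1}·y_i), indices taken mod 5.
Cross-terms: -5, -39, -45, 25, 20  ⇒  Σ = -44
Signed area = Σ/2 = -22 (negative ⇒ clockwise traversal).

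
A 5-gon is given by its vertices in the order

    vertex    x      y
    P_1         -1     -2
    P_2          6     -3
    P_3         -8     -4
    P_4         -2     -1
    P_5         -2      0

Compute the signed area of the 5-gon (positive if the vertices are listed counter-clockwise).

-15.5

Apply the shoelace formula: 2A = Σ (x_i·y_{i+1} − x_{i+1}·y_i), indices taken mod 5.
Cross-terms: 15, -48, 0, -2, 4  ⇒  Σ = -31
Signed area = Σ/2 = -15.5 (negative ⇒ clockwise traversal).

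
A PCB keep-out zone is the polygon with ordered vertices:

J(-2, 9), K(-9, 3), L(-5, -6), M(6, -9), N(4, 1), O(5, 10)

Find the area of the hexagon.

Apply the surveyor's formula: 2A = Σ (x_i·y_{i+1} − x_{i+1}·y_i), indices taken mod 6.
J→K: (-2)(3) − (-9)(9) = 75
K→L: (-9)(-6) − (-5)(3) = 69
L→M: (-5)(-9) − (6)(-6) = 81
M→N: (6)(1) − (4)(-9) = 42
N→O: (4)(10) − (5)(1) = 35
O→J: (5)(9) − (-2)(10) = 65
Σ = 367
Area = |Σ|/2 = 183.5.

183.5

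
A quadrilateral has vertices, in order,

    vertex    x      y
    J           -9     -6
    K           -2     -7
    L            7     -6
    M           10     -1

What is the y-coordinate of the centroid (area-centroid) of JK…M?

-14/3

Apply the shoelace (surveyor's) formula. First the cross-terms c_i = x_i·y_{i+1} − x_{i+1}·y_i:
  51, 61, 53, -69  ⇒  2A = 96, A = 48.
Then Σ (y_i + y_{i+1})·c_i = -1344, so ȳ = -1344 / (6·48) = -14/3.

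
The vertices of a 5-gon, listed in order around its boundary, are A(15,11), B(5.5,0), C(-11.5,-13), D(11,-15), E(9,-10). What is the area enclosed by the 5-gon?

228.75

Σ = (-60.5) + (-71.5) + (315.5) + (25) + (249) = 457.5
Area = |Σ|/2 = 228.75.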